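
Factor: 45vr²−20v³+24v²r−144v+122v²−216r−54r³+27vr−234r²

Group: 2v(−10v²+27vr+61v−18r²−78r−72) + 3r(−10v²+27vr+61v−18r²−78r−72); both groups contain (−10v²+27vr+61v−18r²−78r−72), so (2v+3r) is a factor with cofactor −10v²+27vr+61v−18r²−78r−72.
The cofactor groups again: −10v²+27vr+61v−18r²−78r−72 = −2v(5v−6r−8) + (3r+9)(5v−6r−8); both groups contain (5v−6r−8), giving −(2v−3r−9)(5v−6r−8).

−(2v−3r−9)(5v−6r−8)(2v+3r)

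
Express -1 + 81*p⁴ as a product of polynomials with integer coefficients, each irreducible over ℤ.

(3*p + 1)*(3*p - 1)*(9*p² + 1)

Write as (9*p²)² − (1)², then factor 9*p² - 1 once more.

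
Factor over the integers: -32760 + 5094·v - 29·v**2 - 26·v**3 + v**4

Testing divisors of the constant over divisors of the leading coefficient, v = 13 is a root, so (v - 13) divides it; the quotient is v**3 - 13·v**2 - 198·v + 2520.
Then v = -14 is a root, giving the factor (v + 14) and quotient v**2 - 27·v + 180.
The remaining quadratic factors as (v - 12)(v - 15).

(v + 14)·(v - 12)·(v - 13)·(v - 15)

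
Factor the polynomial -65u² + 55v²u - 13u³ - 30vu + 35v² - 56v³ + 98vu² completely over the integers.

-(7v - 13u)(8v - u - 5)(v + u)

Group: v(-56v² + 111vu + 35v - 13u² - 65u) + u(-56v² + 111vu + 35v - 13u² - 65u); both groups contain (-56v² + 111vu + 35v - 13u² - 65u), so (v + u) is a factor with cofactor -56v² + 111vu + 35v - 13u² - 65u.
The cofactor groups again: -56v² + 111vu + 35v - 13u² - 65u = -7v(8v - u - 5) + 13u(8v - u - 5); both groups contain (8v - u - 5), giving -(7v - 13u)(8v - u - 5).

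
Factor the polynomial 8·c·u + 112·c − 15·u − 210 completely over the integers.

(8·c − 15)·(u + 14)

Group as (8·c·u + 112·c) + (−15·u − 210) = 8·c·(u + 14) − 15·(u + 14).
Both groups share the factor (u + 14).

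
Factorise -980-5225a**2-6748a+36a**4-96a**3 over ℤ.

(6a+1)(6a+7)(a+10)(a-14)

Among the possible rational roots, a = -7/6 is a root, giving the factor (6a+7) and quotient 6a**3-23a**2-844a-140.
Then a = -1/6 is a root, giving the factor (6a+1) and quotient a**2-4a-140.
The remaining quadratic factors as (a-14)(a+10).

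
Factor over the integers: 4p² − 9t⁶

−(3t³ − 2p)(3t³ + 2p)

Recognize a difference of squares with the parts 2p and 3t³.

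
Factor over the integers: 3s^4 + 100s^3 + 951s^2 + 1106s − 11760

Among the possible rational roots, s = −15 is a root, so (s + 15) is a factor; dividing leaves 3s^3 + 55s^2 + 126s − 784.
Next, s = −7 is a root, so (s + 7) is a factor; dividing leaves 3s^2 + 34s − 112.
The remaining quadratic factors as (3s − 8)(s + 14).

(3s − 8)(s + 14)(s + 15)(s + 7)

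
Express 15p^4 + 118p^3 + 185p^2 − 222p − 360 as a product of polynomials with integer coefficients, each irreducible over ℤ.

(3p − 4)(5p + 6)(p + 3)(p + 5)

Trying the rational-root candidates, p = −3 is a root, so (p + 3) is a factor; dividing leaves 15p^3 + 73p^2 − 34p − 120.
Next, p = −6/5 is a root, so (5p + 6) is a factor; dividing leaves 3p^2 + 11p − 20.
The remaining quadratic factors as (3p − 4)(p + 5).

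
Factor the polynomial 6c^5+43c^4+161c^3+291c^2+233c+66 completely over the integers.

(2c+3)(3c+2)(c+1)(c^2+4c+11)

By the rational root theorem, c = -2/3 is a root, giving the factor (3c+2) and quotient 2c^4+13c^3+45c^2+67c+33.
Next, c = -3/2 is a root, so (2c+3) divides it; the quotient is c^3+5c^2+15c+11.
Then c = -1 is a root, giving the factor (c+1) and quotient c^2+4c+11.
The quadratic c^2+4c+11 has discriminant -28 < 0 and is irreducible over ℤ.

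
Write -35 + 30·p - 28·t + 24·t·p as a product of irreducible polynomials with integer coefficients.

Group as (24·t·p - 28·t) + (30·p - 35) = 4·t·(6·p - 7) + 5·(6·p - 7).
Both groups share the factor (6·p - 7).

(4·t + 5)·(6·p - 7)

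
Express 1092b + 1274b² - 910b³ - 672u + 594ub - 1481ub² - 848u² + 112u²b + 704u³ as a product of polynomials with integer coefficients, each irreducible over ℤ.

(8u - 13b)(11u + 10b + 6)(8u + 7b - 14)

Group: 8u(88u² + 157ub - 106u + 70b² - 98b - 84) - 13b(88u² + 157ub - 106u + 70b² - 98b - 84); both groups contain (88u² + 157ub - 106u + 70b² - 98b - 84), so (8u - 13b) is a factor with cofactor 88u² + 157ub - 106u + 70b² - 98b - 84.
The cofactor groups again: 88u² + 157ub - 106u + 70b² - 98b - 84 = 8u(11u + 10b + 6) + (7b - 14)(11u + 10b + 6); both groups contain (11u + 10b + 6), giving (8u + 7b - 14)(11u + 10b + 6).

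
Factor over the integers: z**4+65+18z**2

Substitute u = z**2 to get a quadratic in u, then factor.
z**2+13 is irreducible over ℤ (always positive, so no real roots).
z**2+5 is irreducible over ℤ (always positive, so no real roots).

(z**2+13)(z**2+5)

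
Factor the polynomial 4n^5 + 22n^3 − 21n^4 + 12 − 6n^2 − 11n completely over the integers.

(4n + 3)(n − 1)(n − 4)(n^2 − n + 1)

By the rational root theorem, n = 1 is a root, so (n − 1) divides it; the quotient is 4n^4 − 17n^3 + 5n^2 − n − 12.
Then n = −3/4 is a root, so (4n + 3) divides it; the quotient is n^3 − 5n^2 + 5n − 4.
Then n = 4 is a root, so (n − 4) is a factor; dividing leaves n^2 − n + 1.
The quadratic n^2 − n + 1 has discriminant −3 < 0 and is irreducible over ℤ.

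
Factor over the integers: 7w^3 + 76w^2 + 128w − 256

Among the possible rational roots, w = −8 is a root, giving the factor (w + 8) and quotient 7w^2 + 20w − 32.
The remaining quadratic factors as (w + 4)(7w − 8).

(7w − 8)(w + 4)(w + 8)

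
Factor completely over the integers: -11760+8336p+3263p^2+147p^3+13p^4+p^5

(p+15)(p+4)(p-1)(p^2-5p+196)

Testing divisors of the constant over divisors of the leading coefficient, p = 1 is a root, so (p-1) divides it; the quotient is p^4+14p^3+161p^2+3424p+11760.
Then p = -15 is a root, giving the factor (p+15) and quotient p^3-p^2+176p+784.
Continuing, p = -4 is a root, giving the factor (p+4) and quotient p^2-5p+196.
The quadratic p^2-5p+196 has discriminant -759 < 0 and is irreducible over ℤ.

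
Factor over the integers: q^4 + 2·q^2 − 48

(q^2 + 8)·(q^2 − 6)

Substitute u = q^2 to get a quadratic in u, then factor.
q^2 − 6 is irreducible over ℤ (6 is not a perfect square).
q^2 + 8 is irreducible over ℤ (always positive, so no real roots).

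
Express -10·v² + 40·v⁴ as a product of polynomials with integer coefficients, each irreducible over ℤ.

10·v²·(2·v + 1)·(2·v - 1)

Pull out the common factor 10·v²; 4·v² - 1 is a difference of squares.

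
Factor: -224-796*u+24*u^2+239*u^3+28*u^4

(4*u-7)*(7*u+2)*(u+2)*(u+8)

By the rational root theorem, u = -2/7 is a root, giving the factor (7*u+2) and quotient 4*u^3+33*u^2-6*u-112.
Next, u = 7/4 is a root, so (4*u-7) divides it; the quotient is u^2+10*u+16.
The remaining quadratic factors as (u+2)(u+8).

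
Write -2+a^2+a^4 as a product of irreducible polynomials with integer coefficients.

(a+1)(a-1)(a^2+2)

Substitute u = a^2 to get a quadratic in u, then factor.
a^2+2 is irreducible over ℤ (always positive, so no real roots).
a^2-1 is a difference of squares.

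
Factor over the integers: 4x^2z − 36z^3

4z(x + 3z)(x − 3z)

Factor out 4z, leaving x^2 − 9z^2, which is a difference of two squares.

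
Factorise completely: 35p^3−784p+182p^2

7p(5p−14)(p+8)

Pull out the common factor 7p, then factor the remaining trinomial.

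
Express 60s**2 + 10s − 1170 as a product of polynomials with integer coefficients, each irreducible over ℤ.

10(2s + 9)(3s − 13)

Pull out the common factor 10, then factor the remaining trinomial.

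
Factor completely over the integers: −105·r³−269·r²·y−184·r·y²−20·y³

Group: 15·r·(−7·r²−17·r·y−10·y²) + 2·y·(−7·r²−17·r·y−10·y²); both groups contain (−7·r²−17·r·y−10·y²), so (15·r+2·y) is a factor with cofactor −7·r²−17·r·y−10·y².
The cofactor groups again: −7·r²−17·r·y−10·y² = −r·(7·r+10·y) − y·(7·r+10·y); both groups contain (7·r+10·y), giving −(r+y)·(7·r+10·y).

−(15·r+2·y)·(7·r+10·y)·(r+y)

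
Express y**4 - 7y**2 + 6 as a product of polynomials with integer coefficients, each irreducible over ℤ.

Substitute u = y**2 to get a quadratic in u, then factor.
y**2 - 6 is irreducible over ℤ (6 is not a perfect square).
y**2 - 1 is a difference of squares.

(y + 1)(y - 1)(y**2 - 6)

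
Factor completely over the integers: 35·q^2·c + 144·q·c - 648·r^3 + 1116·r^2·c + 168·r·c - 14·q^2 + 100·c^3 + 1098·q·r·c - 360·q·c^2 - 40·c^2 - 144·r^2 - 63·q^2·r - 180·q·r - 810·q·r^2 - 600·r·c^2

-(q + 12·r - 10·c)·(7·q + 6·r - 2·c)·(9·r - 5·c + 2)

Group: q·(-63·q·r + 35·q·c - 14·q - 54·r^2 + 48·r·c - 12·r - 10·c^2 + 4·c) + (12·r - 10·c)·(-63·q·r + 35·q·c - 14·q - 54·r^2 + 48·r·c - 12·r - 10·c^2 + 4·c); both groups contain (-63·q·r + 35·q·c - 14·q - 54·r^2 + 48·r·c - 12·r - 10·c^2 + 4·c), so (q + 12·r - 10·c) is a factor with cofactor -63·q·r + 35·q·c - 14·q - 54·r^2 + 48·r·c - 12·r - 10·c^2 + 4·c.
The cofactor groups again: -63·q·r + 35·q·c - 14·q - 54·r^2 + 48·r·c - 12·r - 10·c^2 + 4·c = -7·q·(9·r - 5·c + 2) + (-6·r + 2·c)·(9·r - 5·c + 2); both groups contain (9·r - 5·c + 2), giving -(7·q + 6·r - 2·c)·(9·r - 5·c + 2).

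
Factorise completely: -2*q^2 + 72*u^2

Pull out the common factor 2; 36*u^2 - q^2 is a difference of squares.

2*(6*u - q)*(6*u + q)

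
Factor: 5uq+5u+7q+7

Group as (5uq+5u) + (7q+7) = 5u(q+1) + 7(q+1).
Both groups share the factor (q+1).

(5u+7)(q+1)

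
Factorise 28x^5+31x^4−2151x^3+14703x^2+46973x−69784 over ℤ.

Among the possible rational roots, x = −13/4 is a root, so (4x+13) divides it; the quotient is 7x^4−15x^3−489x^2+5265x−5368.
Next, x = −11 is a root, giving the factor (x+11) and quotient 7x^3−92x^2+523x−488.
Then x = 8/7 is a root, so (7x−8) is a factor; dividing leaves x^2−12x+61.
The quadratic x^2−12x+61 has discriminant −100 < 0 and is irreducible over ℤ.

(4x+13)(7x−8)(x+11)(x^2−12x+61)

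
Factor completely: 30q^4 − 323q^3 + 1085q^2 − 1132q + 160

By the rational root theorem, q = 8/5 is a root, so (5q − 8) divides it; the quotient is 6q^3 − 55q^2 + 129q − 20.
Continuing, q = 4 is a root, giving the factor (q − 4) and quotient 6q^2 − 31q + 5.
The remaining quadratic factors as (q − 5)(6q − 1).

(5q − 8)(6q − 1)(q − 4)(q − 5)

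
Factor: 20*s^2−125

5*(2*s+5)*(2*s−5)

Factor out 5, leaving 4*s^2−25, which is a difference of two squares.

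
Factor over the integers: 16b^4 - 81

Difference of squares twice: with A = 2b and B = 3, A⁴ − B⁴ = (A² − B²)(A² + B²), and A² − B² factors again.

(2b + 3)(2b - 3)(4b^2 + 9)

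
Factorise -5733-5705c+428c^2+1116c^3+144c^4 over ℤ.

(2c+13)(3c+7)(4c-9)(6c+7)

Trying the rational-root candidates, c = -7/6 is a root, so (6c+7) divides it; the quotient is 24c^3+158c^2-113c-819.
Continuing, c = 9/4 is a root, so (4c-9) divides it; the quotient is 6c^2+53c+91.
The remaining quadratic factors as (2c+13)(3c+7).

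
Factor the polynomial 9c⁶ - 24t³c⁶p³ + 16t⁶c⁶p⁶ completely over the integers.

c⁶(4t³p³ - 3)²

Every term has a factor of c⁶; factoring it out leaves 16t⁶p⁶ - 24t³p³ + 9.
Recognize a perfect-square trinomial with the parts 3 and 4t³p³.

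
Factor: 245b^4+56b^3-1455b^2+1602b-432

(5b-6)(7b-3)(7b-8)(b+3)

Trying the rational-root candidates, b = 3/7 is a root, so (7b-3) divides it; the quotient is 35b^3+23b^2-198b+144.
Then b = -3 is a root, so (b+3) is a factor; dividing leaves 35b^2-82b+48.
The remaining quadratic factors as (7b-8)(5b-6).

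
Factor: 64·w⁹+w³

w³·(4·w²+1)·(16·w⁴-4·w²+1)

Pull out the common factor w³, leaving 64·w⁶+1.
Recognize a sum of cubes with the parts 4·w² and 1.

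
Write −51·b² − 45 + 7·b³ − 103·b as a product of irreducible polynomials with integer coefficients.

Testing divisors of the constant over divisors of the leading coefficient, b = −1 is a root, so (b + 1) divides it; the quotient is 7·b² − 58·b − 45.
The remaining quadratic factors as (b − 9)(7·b + 5).

(7·b + 5)·(b + 1)·(b − 9)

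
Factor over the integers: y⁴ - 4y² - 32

(y² + 4)(y² - 8)

Substitute u = y² to get a quadratic in u, then factor.
y² - 8 is irreducible over ℤ (8 is not a perfect square).
y² + 4 is irreducible over ℤ (sum of squares).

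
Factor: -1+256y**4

(4y+1)(4y-1)(16y**2+1)

(4y)⁴ − (1)⁴ = ((4y)² − (1)²)((4y)² + (1)²); the first factor splits again, the second (16y**2+1) is irreducible.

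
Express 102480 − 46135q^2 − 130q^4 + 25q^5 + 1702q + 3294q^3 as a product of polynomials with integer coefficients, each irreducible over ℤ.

Among the possible rational roots, q = −7/5 is a root, so (5q + 7) divides it; the quotient is 5q^4 − 33q^3 + 705q^2 − 10214q + 14640.
Then q = 8/5 is a root, so (5q − 8) divides it; the quotient is q^3 − 5q^2 + 133q − 1830.
Then q = 10 is a root, so (q − 10) divides it; the quotient is q^2 + 5q + 183.
The quadratic q^2 + 5q + 183 has discriminant −707 < 0 and is irreducible over ℤ.

(5q + 7)(5q − 8)(q − 10)(q^2 + 5q + 183)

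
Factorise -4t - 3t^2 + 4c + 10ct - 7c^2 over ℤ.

Group: -7c(c - t) + (3t + 4)(c - t); both groups contain (c - t).

-(7c - 3t - 4)(c - t)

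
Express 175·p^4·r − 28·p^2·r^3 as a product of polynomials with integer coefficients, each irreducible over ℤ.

7·p^2·r·(5·p + 2·r)·(5·p − 2·r)

Pull out the common factor 7·p^2·r; 25·p^2 − 4·r^2 is a difference of squares.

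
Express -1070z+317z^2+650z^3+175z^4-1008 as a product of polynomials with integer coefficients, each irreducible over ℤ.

(5z+7)(5z+8)(7z-9)(z+2)

Testing divisors of the constant over divisors of the leading coefficient, z = -7/5 is a root, so (5z+7) is a factor; dividing leaves 35z^3+81z^2-50z-144.
Continuing, z = -2 is a root, giving the factor (z+2) and quotient 35z^2+11z-72.
The remaining quadratic factors as (5z+8)(7z-9).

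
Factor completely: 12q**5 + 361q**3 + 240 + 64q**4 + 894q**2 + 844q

(2q + 1)(2q + 3)(3q + 4)(q**2 + 2q + 20)

By the rational root theorem, q = −3/2 is a root, giving the factor (2q + 3) and quotient 6q**4 + 23q**3 + 146q**2 + 228q + 80.
Next, q = −1/2 is a root, giving the factor (2q + 1) and quotient 3q**3 + 10q**2 + 68q + 80.
Then q = −4/3 is a root, so (3q + 4) is a factor; dividing leaves q**2 + 2q + 20.
The quadratic q**2 + 2q + 20 has discriminant −76 < 0 and is irreducible over ℤ.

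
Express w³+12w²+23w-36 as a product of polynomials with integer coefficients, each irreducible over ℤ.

(w+4)(w+9)(w-1)

Trying the rational-root candidates, w = -9 is a root, giving the factor (w+9) and quotient w²+3w-4.
The remaining quadratic factors as (w+4)(w-1).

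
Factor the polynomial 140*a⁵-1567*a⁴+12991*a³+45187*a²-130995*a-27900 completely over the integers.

By the rational root theorem, a = 15/7 is a root, so (7*a-15) divides it; the quotient is 20*a⁴-181*a³+1468*a²+9601*a+1860.
Then a = -15/4 is a root, so (4*a+15) divides it; the quotient is 5*a³-64*a²+607*a+124.
Then a = -1/5 is a root, so (5*a+1) divides it; the quotient is a²-13*a+124.
The quadratic a²-13*a+124 has discriminant -327 < 0 and is irreducible over ℤ.

(4*a+15)*(5*a+1)*(7*a-15)*(a²-13*a+124)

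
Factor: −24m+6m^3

6m(m+2)(m−2)

Pull out the common factor 6m; m^2−4 is a difference of squares.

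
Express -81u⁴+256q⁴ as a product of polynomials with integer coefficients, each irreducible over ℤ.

(4q+3u)(4q-3u)(16q²+9u²)

Write as (16q²)² − (9u²)², then factor 16q²-9u² once more.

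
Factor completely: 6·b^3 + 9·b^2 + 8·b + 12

Group as (6·b^3 + 8·b) + (9·b^2 + 12) = 2·b·(3·b^2 + 4) + 3·(3·b^2 + 4).
Both groups share the factor (3·b^2 + 4).

(2·b + 3)·(3·b^2 + 4)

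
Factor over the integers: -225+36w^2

Pull out the common factor 9; 4w^2-25 is a difference of squares.

9(2w+5)(2w-5)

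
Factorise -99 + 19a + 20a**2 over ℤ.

Need a pair with product 20·(-99) = -1980 and sum 19: that's 55 and -36.
Split the middle term: 20a**2 + 55a - 36a - 99 = 5a(4a + 11) - 9(4a + 11).

(4a + 11)(5a - 9)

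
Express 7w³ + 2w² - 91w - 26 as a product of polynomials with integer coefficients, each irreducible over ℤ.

Group as (7w³ - 91w) + (2w² - 26) = 7w(w² - 13) + 2(w² - 13).
Both groups share the factor (w² - 13).

(7w + 2)(w² - 13)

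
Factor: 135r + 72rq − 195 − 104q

Group as (72rq + 135r) + (−104q − 195) = 9r(8q + 15) − 13(8q + 15).
Both groups share the factor (8q + 15).

(8q + 15)(9r − 13)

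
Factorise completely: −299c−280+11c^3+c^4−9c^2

Among the possible rational roots, c = 5 is a root, so (c−5) is a factor; dividing leaves c^3+16c^2+71c+56.
Then c = −1 is a root, giving the factor (c+1) and quotient c^2+15c+56.
The remaining quadratic factors as (c+8)(c+7).

(c+1)(c+7)(c+8)(c−5)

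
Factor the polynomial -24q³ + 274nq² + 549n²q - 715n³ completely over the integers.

Group: 11n(-65n² - 21nq + 2q²) - 12q(-65n² - 21nq + 2q²); both groups contain (-65n² - 21nq + 2q²), so (11n - 12q) is a factor with cofactor -65n² - 21nq + 2q².
The cofactor groups again: -65n² - 21nq + 2q² = -13n(5n + 2q) + q(5n + 2q); both groups contain (5n + 2q), giving -(13n - q)(5n + 2q).

-(11n - 12q)(13n - q)(5n + 2q)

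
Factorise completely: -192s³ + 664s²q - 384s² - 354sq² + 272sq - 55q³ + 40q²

-(4s - 11q + 8)(6s - 5q)(8s + q)

Group: 4s(-48s² + 34sq + 5q²) + (-11q + 8)(-48s² + 34sq + 5q²); both groups contain (-48s² + 34sq + 5q²), so (4s - 11q + 8) is a factor with cofactor -48s² + 34sq + 5q².
The cofactor groups again: -48s² + 34sq + 5q² = -8s(6s - 5q) - q(6s - 5q); both groups contain (6s - 5q), giving -(8s + q)(6s - 5q).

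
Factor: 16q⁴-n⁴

(2q-n)(2q+n)(4q²+n²)

Difference of squares twice: with A = 2q and B = n, A⁴ − B⁴ = (A² − B²)(A² + B²), and A² − B² factors again.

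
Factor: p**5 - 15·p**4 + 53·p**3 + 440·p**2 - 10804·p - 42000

By the rational root theorem, p = -4 is a root, giving the factor (p + 4) and quotient p**4 - 19·p**3 + 129·p**2 - 76·p - 10500.
Next, p = 14 is a root, so (p - 14) is a factor; dividing leaves p**3 - 5·p**2 + 59·p + 750.
Next, p = -6 is a root, so (p + 6) is a factor; dividing leaves p**2 - 11·p + 125.
The quadratic p**2 - 11·p + 125 has discriminant -379 < 0 and is irreducible over ℤ.

(p + 4)·(p + 6)·(p - 14)·(p**2 - 11·p + 125)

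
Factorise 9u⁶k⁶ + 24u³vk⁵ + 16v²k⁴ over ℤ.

k⁴(3u³k + 4v)²

Pull out the common factor k⁴, leaving 9u⁶k² + 24u³vk + 16v².
Recognize a perfect-square trinomial with the parts 3u³k and 4v.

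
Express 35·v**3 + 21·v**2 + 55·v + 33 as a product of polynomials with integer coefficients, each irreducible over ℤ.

Group as (35·v**3 + 55·v) + (21·v**2 + 33) = 5·v·(7·v**2 + 11) + 3·(7·v**2 + 11).
Both groups share the factor (7·v**2 + 11).

(5·v + 3)·(7·v**2 + 11)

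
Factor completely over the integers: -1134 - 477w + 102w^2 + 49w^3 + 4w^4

By the rational root theorem, w = 3 is a root, so (w - 3) divides it; the quotient is 4w^3 + 61w^2 + 285w + 378.
Next, w = -6 is a root, so (w + 6) divides it; the quotient is 4w^2 + 37w + 63.
The remaining quadratic factors as (4w + 9)(w + 7).

(4w + 9)(w + 6)(w + 7)(w - 3)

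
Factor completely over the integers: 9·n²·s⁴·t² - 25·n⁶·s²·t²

-n²·s²·t²·(5·n² + 3·s)·(5·n² - 3·s)

Every term has a factor of n²·s²·t²; factoring it out leaves -25·n⁴ + 9·s².
Recognize a difference of squares with the parts 3·s and 5·n².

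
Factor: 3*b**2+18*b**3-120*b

Pull out the common factor 3*b, then factor the remaining trinomial.

3*b*(2*b-5)*(3*b+8)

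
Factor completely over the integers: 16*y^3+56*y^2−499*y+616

(4*y−11)*(4*y−7)*(y+8)

Trying the rational-root candidates, y = 7/4 is a root, giving the factor (4*y−7) and quotient 4*y^2+21*y−88.
The remaining quadratic factors as (y+8)(4*y−11).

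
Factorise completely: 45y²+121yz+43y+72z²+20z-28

(5y+9z+7)(9y+8z-4)

Group: 5y(9y+8z-4) + (9z+7)(9y+8z-4); both groups contain (9y+8z-4).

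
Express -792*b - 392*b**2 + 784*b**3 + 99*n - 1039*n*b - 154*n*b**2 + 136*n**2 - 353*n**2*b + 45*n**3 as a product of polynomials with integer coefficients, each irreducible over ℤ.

Group: 5*n*(9*n**2 - 58*n*b + 11*n - 112*b**2 - 88*b) + (-7*b + 9)*(9*n**2 - 58*n*b + 11*n - 112*b**2 - 88*b); both groups contain (9*n**2 - 58*n*b + 11*n - 112*b**2 - 88*b), so (5*n - 7*b + 9) is a factor with cofactor 9*n**2 - 58*n*b + 11*n - 112*b**2 - 88*b.
The cofactor groups again: 9*n**2 - 58*n*b + 11*n - 112*b**2 - 88*b = n*(9*n + 14*b + 11) - 8*b*(9*n + 14*b + 11); both groups contain (9*n + 14*b + 11), giving (n - 8*b)*(9*n + 14*b + 11).

(5*n - 7*b + 9)*(n - 8*b)*(9*n + 14*b + 11)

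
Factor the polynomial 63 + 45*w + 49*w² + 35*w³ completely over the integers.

(5*w + 7)*(7*w² + 9)

Group as (35*w³ + 45*w) + (49*w² + 63) = 5*w*(7*w² + 9) + 7*(7*w² + 9).
Both groups share the factor (7*w² + 9).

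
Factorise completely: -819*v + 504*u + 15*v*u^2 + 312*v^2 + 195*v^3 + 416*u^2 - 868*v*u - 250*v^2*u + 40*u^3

Group: 13*v*(15*v^2 - 10*v*u + 24*v - 5*u^2 - 52*u - 63) - 8*u*(15*v^2 - 10*v*u + 24*v - 5*u^2 - 52*u - 63); both groups contain (15*v^2 - 10*v*u + 24*v - 5*u^2 - 52*u - 63), so (13*v - 8*u) is a factor with cofactor 15*v^2 - 10*v*u + 24*v - 5*u^2 - 52*u - 63.
The cofactor groups again: 15*v^2 - 10*v*u + 24*v - 5*u^2 - 52*u - 63 = 5*v*(3*v + u + 9) + (-5*u - 7)*(3*v + u + 9); both groups contain (3*v + u + 9), giving (5*v - 5*u - 7)*(3*v + u + 9).

(5*v - 5*u - 7)*(13*v - 8*u)*(3*v + u + 9)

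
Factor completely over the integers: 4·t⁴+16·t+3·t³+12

Group as (4·t⁴+16·t) + (3·t³+12) = 4·t·(t³+4) + 3·(t³+4).
Both groups share the factor (t³+4).

(4·t+3)·(t³+4)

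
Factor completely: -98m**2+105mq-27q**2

Group: -7m(14m-9q) + 3q(14m-9q); both groups contain (14m-9q).

-(14m-9q)(7m-3q)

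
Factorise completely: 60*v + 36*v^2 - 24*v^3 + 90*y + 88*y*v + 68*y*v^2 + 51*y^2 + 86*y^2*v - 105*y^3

Group: 5*y*(-21*y^2 - 8*y*v - 15*y + 4*v^2 - 10*v) + (-6*v - 6)*(-21*y^2 - 8*y*v - 15*y + 4*v^2 - 10*v); both groups contain (-21*y^2 - 8*y*v - 15*y + 4*v^2 - 10*v), so (5*y - 6*v - 6) is a factor with cofactor -21*y^2 - 8*y*v - 15*y + 4*v^2 - 10*v.
The cofactor groups again: -21*y^2 - 8*y*v - 15*y + 4*v^2 - 10*v = -3*y*(7*y - 2*v + 5) - 2*v*(7*y - 2*v + 5); both groups contain (7*y - 2*v + 5), giving -(3*y + 2*v)*(7*y - 2*v + 5).

-(7*y - 2*v + 5)*(5*y - 6*v - 6)*(3*y + 2*v)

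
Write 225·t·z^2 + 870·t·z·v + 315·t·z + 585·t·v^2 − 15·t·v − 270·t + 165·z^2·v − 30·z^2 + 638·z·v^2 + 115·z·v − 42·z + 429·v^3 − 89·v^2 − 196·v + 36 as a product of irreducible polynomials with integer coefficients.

(15·z + 13·v − 9)·(15·t + 11·v − 2)·(z + 3·v + 2)

Group: 15·z·(15·t·z + 45·t·v + 30·t + 11·z·v − 2·z + 33·v^2 + 16·v − 4) + (13·v − 9)·(15·t·z + 45·t·v + 30·t + 11·z·v − 2·z + 33·v^2 + 16·v − 4); both groups contain (15·t·z + 45·t·v + 30·t + 11·z·v − 2·z + 33·v^2 + 16·v − 4), so (15·z + 13·v − 9) is a factor with cofactor 15·t·z + 45·t·v + 30·t + 11·z·v − 2·z + 33·v^2 + 16·v − 4.
The cofactor groups again: 15·t·z + 45·t·v + 30·t + 11·z·v − 2·z + 33·v^2 + 16·v − 4 = 15·t·(z + 3·v + 2) + (11·v − 2)·(z + 3·v + 2); both groups contain (z + 3·v + 2), giving (15·t + 11·v − 2)·(z + 3·v + 2).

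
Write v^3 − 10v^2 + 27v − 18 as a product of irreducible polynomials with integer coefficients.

(v − 1)(v − 3)(v − 6)

Among the possible rational roots, v = 3 is a root, so (v − 3) is a factor; dividing leaves v^2 − 7v + 6.
The remaining quadratic factors as (v − 6)(v − 1).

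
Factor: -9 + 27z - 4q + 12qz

Group as (12qz - 4q) + (27z - 9) = 4q(3z - 1) + 9(3z - 1).
Both groups share the factor (3z - 1).

(3z - 1)(4q + 9)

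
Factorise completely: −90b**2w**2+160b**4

10b**2(4b+3w)(4b−3w)

Every term has a factor of 10b**2. Then 16b**2−9w**2 = (4b)² − (3w)².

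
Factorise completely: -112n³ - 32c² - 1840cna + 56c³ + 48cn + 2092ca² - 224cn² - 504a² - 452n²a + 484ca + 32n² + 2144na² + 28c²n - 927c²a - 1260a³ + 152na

(7c + 14n - 10a - 4)(c - 2n - 14a)(8c + 4n - 9a)

Group: 7c(8c² - 12cn - 121ca - 8n² - 38na + 126a²) + (14n - 10a - 4)(8c² - 12cn - 121ca - 8n² - 38na + 126a²); both groups contain (8c² - 12cn - 121ca - 8n² - 38na + 126a²), so (7c + 14n - 10a - 4) is a factor with cofactor 8c² - 12cn - 121ca - 8n² - 38na + 126a².
The cofactor groups again: 8c² - 12cn - 121ca - 8n² - 38na + 126a² = c(8c + 4n - 9a) + (-2n - 14a)(8c + 4n - 9a); both groups contain (8c + 4n - 9a), giving (c - 2n - 14a)(8c + 4n - 9a).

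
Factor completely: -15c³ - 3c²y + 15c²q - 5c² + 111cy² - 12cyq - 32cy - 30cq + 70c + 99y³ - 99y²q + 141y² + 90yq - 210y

-(3c + 3y - 3q + 7)(5c + 11y - 10)(c - 3y)

Group: 5c(-3c² + 6cy + 3cq - 7c + 9y² - 9yq + 21y) + (11y - 10)(-3c² + 6cy + 3cq - 7c + 9y² - 9yq + 21y); both groups contain (-3c² + 6cy + 3cq - 7c + 9y² - 9yq + 21y), so (5c + 11y - 10) is a factor with cofactor -3c² + 6cy + 3cq - 7c + 9y² - 9yq + 21y.
The cofactor groups again: -3c² + 6cy + 3cq - 7c + 9y² - 9yq + 21y = -c(3c + 3y - 3q + 7) + 3y(3c + 3y - 3q + 7); both groups contain (3c + 3y - 3q + 7), giving -(c - 3y)(3c + 3y - 3q + 7).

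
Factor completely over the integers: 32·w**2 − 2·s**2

2·(4·w − s)·(4·w + s)

Every term has a factor of 2. Then 16·w**2 − s**2 = (4·w)² − (s)².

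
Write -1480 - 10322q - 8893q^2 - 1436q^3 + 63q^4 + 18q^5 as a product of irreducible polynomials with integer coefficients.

(3q + 4)(6q + 1)(q - 10)(q^2 + 12q + 37)

By the rational root theorem, q = 10 is a root, giving the factor (q - 10) and quotient 18q^4 + 243q^3 + 994q^2 + 1047q + 148.
Next, q = -4/3 is a root, so (3q + 4) divides it; the quotient is 6q^3 + 73q^2 + 234q + 37.
Continuing, q = -1/6 is a root, giving the factor (6q + 1) and quotient q^2 + 12q + 37.
The quadratic q^2 + 12q + 37 has discriminant -4 < 0 and is irreducible over ℤ.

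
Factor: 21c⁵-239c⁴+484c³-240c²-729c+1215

Among the possible rational roots, c = 5/3 is a root, so (3c-5) is a factor; dividing leaves 7c⁴-68c³+48c²-243.
Then c = -9/7 is a root, giving the factor (7c+9) and quotient c³-11c²+21c-27.
Next, c = 9 is a root, giving the factor (c-9) and quotient c²-2c+3.
The quadratic c²-2c+3 has discriminant -8 < 0 and is irreducible over ℤ.

(3c-5)(7c+9)(c-9)(c²-2c+3)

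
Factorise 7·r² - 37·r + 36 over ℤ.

(7·r - 9)·(r - 4)

Need a pair with product 7·36 = 252 and sum -37: that's -28 and -9.
Split the middle term: 7·r² - 28·r - 9·r + 36 = 7·r·(r - 4) - 9·(r - 4).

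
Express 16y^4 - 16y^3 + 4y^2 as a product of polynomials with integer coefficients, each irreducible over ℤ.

Every term has a factor of 4y^2; factoring it out leaves 4y^2 - 4y + 1.
Recognize a perfect-square trinomial with the parts 2y and 1.

4y^2(2y - 1)^2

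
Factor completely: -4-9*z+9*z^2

Need a pair with product 9·(-4) = -36 and sum -9: that's 3 and -12.
Split the middle term: 9*z^2+3*z - 12*z-4 = 3*z*(3*z+1) - 4*(3*z+1).

(3*z+1)*(3*z-4)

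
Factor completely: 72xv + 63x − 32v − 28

Group as (72xv + 63x) + (−32v − 28) = 9x(8v + 7) − 4(8v + 7).
Both groups share the factor (8v + 7).

(8v + 7)(9x − 4)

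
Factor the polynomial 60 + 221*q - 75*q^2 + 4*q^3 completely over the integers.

Testing divisors of the constant over divisors of the leading coefficient, q = 15 is a root, so (q - 15) is a factor; dividing leaves 4*q^2 - 15*q - 4.
The remaining quadratic factors as (q - 4)(4*q + 1).

(4*q + 1)*(q - 15)*(q - 4)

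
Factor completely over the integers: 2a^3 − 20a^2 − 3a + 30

(a − 10)(2a^2 − 3)

Group as (2a^3 − 3a) + (−20a^2 + 30) = a(2a^2 − 3) − 10(2a^2 − 3).
Both groups share the factor (2a^2 − 3).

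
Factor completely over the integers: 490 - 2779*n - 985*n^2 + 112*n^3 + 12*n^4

(2*n + 5)*(6*n - 1)*(n + 14)*(n - 7)

Among the possible rational roots, n = -14 is a root, so (n + 14) divides it; the quotient is 12*n^3 - 56*n^2 - 201*n + 35.
Continuing, n = 7 is a root, so (n - 7) is a factor; dividing leaves 12*n^2 + 28*n - 5.
The remaining quadratic factors as (2*n + 5)(6*n - 1).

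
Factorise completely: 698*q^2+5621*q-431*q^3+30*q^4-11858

(2*q+7)*(3*q-14)*(5*q-11)*(q-11)

By the rational root theorem, q = -7/2 is a root, so (2*q+7) divides it; the quotient is 15*q^3-268*q^2+1287*q-1694.
Next, q = 11/5 is a root, so (5*q-11) is a factor; dividing leaves 3*q^2-47*q+154.
The remaining quadratic factors as (3*q-14)(q-11).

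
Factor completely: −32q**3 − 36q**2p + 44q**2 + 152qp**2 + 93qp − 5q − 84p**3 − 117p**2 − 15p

−(4q − 4p − 5)(8q − 7p − 1)(q + 3p)

Group: q(−32q**2 + 60qp + 44q − 28p**2 − 39p − 5) + 3p(−32q**2 + 60qp + 44q − 28p**2 − 39p − 5); both groups contain (−32q**2 + 60qp + 44q − 28p**2 − 39p − 5), so (q + 3p) is a factor with cofactor −32q**2 + 60qp + 44q − 28p**2 − 39p − 5.
The cofactor groups again: −32q**2 + 60qp + 44q − 28p**2 − 39p − 5 = −4q(8q − 7p − 1) + (4p + 5)(8q − 7p − 1); both groups contain (8q − 7p − 1), giving −(4q − 4p − 5)(8q − 7p − 1).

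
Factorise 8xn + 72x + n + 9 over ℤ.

(8x + 1)(n + 9)

Group as (8xn + 72x) + (n + 9) = 8x(n + 9) + (n + 9).
Both groups share the factor (n + 9).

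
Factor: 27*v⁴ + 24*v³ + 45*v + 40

(9*v + 8)*(3*v³ + 5)

Group as (27*v⁴ + 45*v) + (24*v³ + 40) = 9*v*(3*v³ + 5) + 8*(3*v³ + 5).
Both groups share the factor (3*v³ + 5).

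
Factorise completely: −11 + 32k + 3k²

(3k − 1)(k + 11)

Need a pair with product 3·(−11) = −33 and sum 32: that's −1 and 33.
Split the middle term: 3k² − k + 33k − 11 = k(3k − 1) + 11(3k − 1).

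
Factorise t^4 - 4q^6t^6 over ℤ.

-t^4(2q^3t + 1)(2q^3t - 1)

Every term has a factor of t^4; factoring it out leaves -4q^6t^2 + 1.
Recognize a difference of squares with the parts 1 and 2q^3t.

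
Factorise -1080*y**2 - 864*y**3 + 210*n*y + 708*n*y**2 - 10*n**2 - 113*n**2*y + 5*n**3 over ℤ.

(5*n - 8*y - 10)*(n - 12*y)*(n - 9*y)

Group: n*(5*n**2 - 53*n*y - 10*n + 72*y**2 + 90*y) - 12*y*(5*n**2 - 53*n*y - 10*n + 72*y**2 + 90*y); both groups contain (5*n**2 - 53*n*y - 10*n + 72*y**2 + 90*y), so (n - 12*y) is a factor with cofactor 5*n**2 - 53*n*y - 10*n + 72*y**2 + 90*y.
The cofactor groups again: 5*n**2 - 53*n*y - 10*n + 72*y**2 + 90*y = 5*n*(n - 9*y) + (-8*y - 10)*(n - 9*y); both groups contain (n - 9*y), giving (5*n - 8*y - 10)*(n - 9*y).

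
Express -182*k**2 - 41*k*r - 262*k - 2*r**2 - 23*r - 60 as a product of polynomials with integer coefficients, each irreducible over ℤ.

Group: -13*k*(14*k + r + 4) + (-2*r - 15)*(14*k + r + 4); both groups contain (14*k + r + 4).

-(13*k + 2*r + 15)*(14*k + r + 4)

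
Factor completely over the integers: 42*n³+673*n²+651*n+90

(6*n+1)*(7*n+6)*(n+15)

Testing divisors of the constant over divisors of the leading coefficient, n = −6/7 is a root, so (7*n+6) is a factor; dividing leaves 6*n²+91*n+15.
The remaining quadratic factors as (n+15)(6*n+1).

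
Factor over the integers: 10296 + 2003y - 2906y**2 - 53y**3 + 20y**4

Among the possible rational roots, y = -8/5 is a root, so (5y + 8) is a factor; dividing leaves 4y**3 - 17y**2 - 554y + 1287.
Continuing, y = 9/4 is a root, so (4y - 9) is a factor; dividing leaves y**2 - 2y - 143.
The remaining quadratic factors as (y - 13)(y + 11).

(4y - 9)(5y + 8)(y + 11)(y - 13)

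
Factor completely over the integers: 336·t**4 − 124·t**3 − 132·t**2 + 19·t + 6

By the rational root theorem, t = −1/2 is a root, giving the factor (2·t + 1) and quotient 168·t**3 − 146·t**2 + 7·t + 6.
Next, t = 3/4 is a root, giving the factor (4·t − 3) and quotient 42·t**2 − 5·t − 2.
The remaining quadratic factors as (7·t − 2)(6·t + 1).

(2·t + 1)·(4·t − 3)·(6·t + 1)·(7·t − 2)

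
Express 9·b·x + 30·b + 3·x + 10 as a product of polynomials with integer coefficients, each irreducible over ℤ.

(3·b + 1)·(3·x + 10)

Group as (9·b·x + 30·b) + (3·x + 10) = 3·b·(3·x + 10) + (3·x + 10).
Both groups share the factor (3·x + 10).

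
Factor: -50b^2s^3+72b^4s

2b^2s(6b+5s)(6b-5s)

Pull out the common factor 2b^2s; 36b^2-25s^2 is a difference of squares.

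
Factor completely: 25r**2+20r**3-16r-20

(4r+5)(5r**2-4)

Group as (20r**3-16r) + (25r**2-20) = 4r(5r**2-4) + 5(5r**2-4).
Both groups share the factor (5r**2-4).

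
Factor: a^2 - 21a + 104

Two integers with product 104 and sum -21 are -13 and -8.

(a - 13)(a - 8)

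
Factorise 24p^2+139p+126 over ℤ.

Need a pair with product 24·126 = 3024 and sum 139: that's 112 and 27.
Split the middle term: 24p^2+112p + 27p+126 = 8p(3p+14) + 9(3p+14).

(3p+14)(8p+9)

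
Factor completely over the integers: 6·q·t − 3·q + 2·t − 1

Group as (6·q·t − 3·q) + (2·t − 1) = 3·q·(2·t − 1) + (2·t − 1).
Both groups share the factor (2·t − 1).

(2·t − 1)·(3·q + 1)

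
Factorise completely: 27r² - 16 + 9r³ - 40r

(3r + 1)(3r - 4)(r + 4)

Among the possible rational roots, r = 4/3 is a root, so (3r - 4) is a factor; dividing leaves 3r² + 13r + 4.
The remaining quadratic factors as (3r + 1)(r + 4).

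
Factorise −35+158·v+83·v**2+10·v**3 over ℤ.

Testing divisors of the constant over divisors of the leading coefficient, v = −5 is a root, giving the factor (v+5) and quotient 10·v**2+33·v−7.
The remaining quadratic factors as (5·v−1)(2·v+7).

(2·v+7)·(5·v−1)·(v+5)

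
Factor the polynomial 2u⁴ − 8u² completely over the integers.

2u²(u + 2)(u − 2)

Every term has a factor of 2u². Then u² − 4 = (u)² − (2)².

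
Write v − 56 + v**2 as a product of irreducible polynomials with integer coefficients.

Two integers with product −56 and sum 1 are 8 and −7.

(v + 8)*(v − 7)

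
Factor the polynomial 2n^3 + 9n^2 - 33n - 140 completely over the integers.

(2n + 7)(n + 5)(n - 4)

Trying the rational-root candidates, n = -7/2 is a root, giving the factor (2n + 7) and quotient n^2 + n - 20.
The remaining quadratic factors as (n + 5)(n - 4).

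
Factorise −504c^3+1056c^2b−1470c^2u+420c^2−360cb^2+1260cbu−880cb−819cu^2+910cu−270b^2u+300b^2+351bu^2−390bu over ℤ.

Group: 12c(−42c^2+88cb−91cu−30b^2+39bu) + (9u−10)(−42c^2+88cb−91cu−30b^2+39bu); both groups contain (−42c^2+88cb−91cu−30b^2+39bu), so (12c+9u−10) is a factor with cofactor −42c^2+88cb−91cu−30b^2+39bu.
The cofactor groups again: −42c^2+88cb−91cu−30b^2+39bu = −6c(7c−3b) + (10b−13u)(7c−3b); both groups contain (7c−3b), giving −(6c−10b+13u)(7c−3b).

−(6c−10b+13u)(7c−3b)(12c+9u−10)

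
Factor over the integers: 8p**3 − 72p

8p(p + 3)(p − 3)

Factor out 8p, leaving p**2 − 9, which is a difference of two squares.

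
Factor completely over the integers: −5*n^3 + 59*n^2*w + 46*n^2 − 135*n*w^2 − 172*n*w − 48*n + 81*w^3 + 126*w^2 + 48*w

−(5*n − 9*w − 6)*(n − 9*w − 8)*(n − w)

Group: n*(−5*n^2 + 14*n*w + 6*n − 9*w^2 − 6*w) + (−9*w − 8)*(−5*n^2 + 14*n*w + 6*n − 9*w^2 − 6*w); both groups contain (−5*n^2 + 14*n*w + 6*n − 9*w^2 − 6*w), so (n − 9*w − 8) is a factor with cofactor −5*n^2 + 14*n*w + 6*n − 9*w^2 − 6*w.
The cofactor groups again: −5*n^2 + 14*n*w + 6*n − 9*w^2 − 6*w = −n*(5*n − 9*w − 6) + w*(5*n − 9*w − 6); both groups contain (5*n − 9*w − 6), giving −(n − w)*(5*n − 9*w − 6).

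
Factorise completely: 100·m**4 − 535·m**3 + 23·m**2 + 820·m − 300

(4·m + 5)·(5·m − 2)·(5·m − 6)·(m − 5)

Testing divisors of the constant over divisors of the leading coefficient, m = 2/5 is a root, giving the factor (5·m − 2) and quotient 20·m**3 − 99·m**2 − 35·m + 150.
Continuing, m = 5 is a root, so (m − 5) divides it; the quotient is 20·m**2 + m − 30.
The remaining quadratic factors as (5·m − 6)(4·m + 5).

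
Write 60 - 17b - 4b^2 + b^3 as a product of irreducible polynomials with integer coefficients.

(b + 4)(b - 3)(b - 5)

Among the possible rational roots, b = 3 is a root, so (b - 3) is a factor; dividing leaves b^2 - b - 20.
The remaining quadratic factors as (b + 4)(b - 5).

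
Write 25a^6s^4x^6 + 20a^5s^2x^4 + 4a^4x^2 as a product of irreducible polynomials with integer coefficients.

Every term has a factor of a^4x^2; factoring it out leaves 25a^2s^4x^4 + 20as^2x^2 + 4.
Recognize a perfect-square trinomial with the parts 5as^2x^2 and 2.

a^4x^2(5as^2x^2 + 2)^2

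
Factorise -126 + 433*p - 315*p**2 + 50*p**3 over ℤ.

(2*p - 9)*(5*p - 2)*(5*p - 7)

Trying the rational-root candidates, p = 9/2 is a root, so (2*p - 9) divides it; the quotient is 25*p**2 - 45*p + 14.
The remaining quadratic factors as (5*p - 7)(5*p - 2).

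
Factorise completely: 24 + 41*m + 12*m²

(3*m + 8)*(4*m + 3)

Need a pair with product 12·24 = 288 and sum 41: that's 32 and 9.
Split the middle term: 12*m² + 32*m + 9*m + 24 = 4*m*(3*m + 8) + 3*(3*m + 8).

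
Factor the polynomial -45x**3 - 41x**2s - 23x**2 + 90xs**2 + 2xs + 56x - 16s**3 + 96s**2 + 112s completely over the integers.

-(9x - 8s - 8)(5x - s + 7)(x + 2s)

Group: x(-45x**2 + 49xs - 23x - 8s**2 + 48s + 56) + 2s(-45x**2 + 49xs - 23x - 8s**2 + 48s + 56); both groups contain (-45x**2 + 49xs - 23x - 8s**2 + 48s + 56), so (x + 2s) is a factor with cofactor -45x**2 + 49xs - 23x - 8s**2 + 48s + 56.
The cofactor groups again: -45x**2 + 49xs - 23x - 8s**2 + 48s + 56 = -9x(5x - s + 7) + (8s + 8)(5x - s + 7); both groups contain (5x - s + 7), giving -(9x - 8s - 8)(5x - s + 7).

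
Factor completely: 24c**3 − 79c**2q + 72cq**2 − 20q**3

(3c − 2q)(8c − 5q)(c − 2q)

Group: c(24c**2 − 31cq + 10q**2) − 2q(24c**2 − 31cq + 10q**2); both groups contain (24c**2 − 31cq + 10q**2), so (c − 2q) is a factor with cofactor 24c**2 − 31cq + 10q**2.
The cofactor groups again: 24c**2 − 31cq + 10q**2 = 3c(8c − 5q) − 2q(8c − 5q); both groups contain (8c − 5q), giving (3c − 2q)(8c − 5q).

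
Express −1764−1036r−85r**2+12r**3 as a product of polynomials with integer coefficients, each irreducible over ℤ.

(3r+14)(4r+9)(r−14)

Among the possible rational roots, r = −14/3 is a root, so (3r+14) divides it; the quotient is 4r**2−47r−126.
The remaining quadratic factors as (4r+9)(r−14).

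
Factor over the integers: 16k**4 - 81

(2k)⁴ − (3)⁴ = ((2k)² − (3)²)((2k)² + (3)²); the first factor splits again, the second (4k**2 + 9) is irreducible.

(2k + 3)(2k - 3)(4k**2 + 9)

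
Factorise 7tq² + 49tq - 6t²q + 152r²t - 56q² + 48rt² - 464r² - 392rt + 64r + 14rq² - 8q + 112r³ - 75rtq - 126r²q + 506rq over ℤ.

Group: 8r(14r² + 19rt - 14rq - 58r + 6t² - 7tq - 49t + 56q + 8) - q(14r² + 19rt - 14rq - 58r + 6t² - 7tq - 49t + 56q + 8); both groups contain (14r² + 19rt - 14rq - 58r + 6t² - 7tq - 49t + 56q + 8), so (8r - q) is a factor with cofactor 14r² + 19rt - 14rq - 58r + 6t² - 7tq - 49t + 56q + 8.
The cofactor groups again: 14r² + 19rt - 14rq - 58r + 6t² - 7tq - 49t + 56q + 8 = 7r(2r + t - 8) + (6t - 7q - 1)(2r + t - 8); both groups contain (2r + t - 8), giving (7r + 6t - 7q - 1)(2r + t - 8).

(7r + 6t - 7q - 1)(8r - q)(2r + t - 8)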